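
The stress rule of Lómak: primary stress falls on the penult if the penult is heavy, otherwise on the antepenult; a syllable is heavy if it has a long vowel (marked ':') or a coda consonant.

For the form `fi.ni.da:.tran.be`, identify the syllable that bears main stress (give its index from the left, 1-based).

Weights: 3 da: H, 4 tran H, 5 be L.
The penult (syllable 4, tran) is heavy, so it takes stress.
Primary stress: syllable 4 → fi.ni.da:.ˈtran.be.

4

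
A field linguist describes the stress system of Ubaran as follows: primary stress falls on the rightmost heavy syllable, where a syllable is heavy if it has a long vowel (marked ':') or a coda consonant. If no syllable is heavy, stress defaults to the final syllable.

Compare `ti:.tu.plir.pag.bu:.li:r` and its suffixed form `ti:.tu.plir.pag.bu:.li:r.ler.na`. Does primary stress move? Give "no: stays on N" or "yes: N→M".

Base `ti:.tu.plir.pag.bu:.li:r` (6 syllables):
  Weights: 1 ti: H, 2 tu L, 3 plir H, 4 pag H, 5 bu: H, 6 li:r H.
  Heavy syllables in the domain: 1, 3, 4, 5, 6. The rightmost is syllable 6 (li:r).
  → primary stress on syllable 6.
Suffixed `ti:.tu.plir.pag.bu:.li:r.ler.na` (8 syllables):
  Weights: 1 ti: H, 2 tu L, 3 plir H, 4 pag H, 5 bu: H, 6 li:r H, 7 ler H, 8 na L.
  Heavy syllables in the domain: 1, 3, 4, 5, 6, 7. The rightmost is syllable 7 (ler).
  → primary stress on syllable 7.

yes: 6→7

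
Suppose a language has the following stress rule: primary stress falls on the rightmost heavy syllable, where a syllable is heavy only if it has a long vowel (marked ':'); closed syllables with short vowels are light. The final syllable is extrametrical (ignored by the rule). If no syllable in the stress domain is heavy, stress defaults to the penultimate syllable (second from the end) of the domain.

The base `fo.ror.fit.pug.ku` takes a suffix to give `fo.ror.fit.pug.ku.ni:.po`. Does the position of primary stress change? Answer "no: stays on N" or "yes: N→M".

yes: 3→6

Base `fo.ror.fit.pug.ku` (5 syllables):
  The final syllable (5, ku) is extrametrical; the stress domain is syllables 1–4.
  Weights: 1 fo L, 2 ror L, 3 fit L, 4 pug L.
  No heavy syllable in the domain; default to the penultimate syllable (second from the end) of the domain = syllable 3.
  → primary stress on syllable 3.
Suffixed `fo.ror.fit.pug.ku.ni:.po` (7 syllables):
  The final syllable (7, po) is extrametrical; the stress domain is syllables 1–6.
  Weights: 1 fo L, 2 ror L, 3 fit L, 4 pug L, 5 ku L, 6 ni: H.
  Heavy syllables in the domain: 6. The rightmost is syllable 6 (ni:).
  → primary stress on syllable 6.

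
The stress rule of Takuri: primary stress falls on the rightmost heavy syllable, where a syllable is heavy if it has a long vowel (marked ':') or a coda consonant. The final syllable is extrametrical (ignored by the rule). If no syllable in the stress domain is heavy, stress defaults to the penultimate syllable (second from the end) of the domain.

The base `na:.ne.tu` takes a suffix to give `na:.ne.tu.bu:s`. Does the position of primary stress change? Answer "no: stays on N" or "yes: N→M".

no: stays on 1

Base `na:.ne.tu` (3 syllables):
  The final syllable (3, tu) is extrametrical; the stress domain is syllables 1–2.
  Weights: 1 na: H, 2 ne L.
  Heavy syllables in the domain: 1. The rightmost is syllable 1 (na:).
  → primary stress on syllable 1.
Suffixed `na:.ne.tu.bu:s` (4 syllables):
  The final syllable (4, bu:s) is extrametrical; the stress domain is syllables 1–3.
  Weights: 1 na: H, 2 ne L, 3 tu L.
  Heavy syllables in the domain: 1. The rightmost is syllable 1 (na:).
  → primary stress on syllable 1.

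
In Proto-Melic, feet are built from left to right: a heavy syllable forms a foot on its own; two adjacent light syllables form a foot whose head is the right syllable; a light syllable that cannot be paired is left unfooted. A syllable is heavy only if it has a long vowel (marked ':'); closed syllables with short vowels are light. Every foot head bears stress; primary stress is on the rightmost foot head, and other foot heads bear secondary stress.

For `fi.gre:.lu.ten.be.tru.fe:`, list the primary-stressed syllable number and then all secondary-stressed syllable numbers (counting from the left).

primary 7, secondary 2, 4, 6

Weights: 1 fi L, 2 gre: H, 3 lu L, 4 ten L, 5 be L, 6 tru L, 7 fe: H.
Parse left to right (heavy = foot alone; LL = one foot; stranded L unfooted): fi (ˈgre:) (lu.ˈten) (be.ˈtru) (ˈfe:).
Foot heads: 2, 4, 6, 7.
Primary stress on the rightmost head = syllable 7.
Secondary stress on 2, 4, 6: fi.ˌgre:.lu.ˌten.be.ˌtru.ˈfe:.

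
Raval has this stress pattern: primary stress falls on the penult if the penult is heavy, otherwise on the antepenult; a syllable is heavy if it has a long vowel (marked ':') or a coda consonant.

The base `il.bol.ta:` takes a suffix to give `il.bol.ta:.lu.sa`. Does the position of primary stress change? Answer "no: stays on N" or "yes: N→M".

yes: 2→3

Base `il.bol.ta:` (3 syllables):
  Weights: 1 il H, 2 bol H, 3 ta: H.
  The penult (syllable 2, bol) is heavy, so it takes stress.
  → primary stress on syllable 2.
Suffixed `il.bol.ta:.lu.sa` (5 syllables):
  Weights: 3 ta: H, 4 lu L, 5 sa L.
  The penult (syllable 4, lu) is light, so stress falls on the antepenult (syllable 3, ta:).
  → primary stress on syllable 3.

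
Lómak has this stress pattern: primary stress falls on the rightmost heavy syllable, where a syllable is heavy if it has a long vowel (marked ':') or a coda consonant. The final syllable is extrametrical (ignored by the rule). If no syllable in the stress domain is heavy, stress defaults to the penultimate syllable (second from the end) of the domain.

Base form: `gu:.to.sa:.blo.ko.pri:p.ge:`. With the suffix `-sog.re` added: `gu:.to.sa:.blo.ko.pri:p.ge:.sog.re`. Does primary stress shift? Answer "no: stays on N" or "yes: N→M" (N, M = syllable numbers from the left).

yes: 6→8

Base `gu:.to.sa:.blo.ko.pri:p.ge:` (7 syllables):
  The final syllable (7, ge:) is extrametrical; the stress domain is syllables 1–6.
  Weights: 1 gu: H, 2 to L, 3 sa: H, 4 blo L, 5 ko L, 6 pri:p H.
  Heavy syllables in the domain: 1, 3, 6. The rightmost is syllable 6 (pri:p).
  → primary stress on syllable 6.
Suffixed `gu:.to.sa:.blo.ko.pri:p.ge:.sog.re` (9 syllables):
  The final syllable (9, re) is extrametrical; the stress domain is syllables 1–8.
  Weights: 1 gu: H, 2 to L, 3 sa: H, 4 blo L, 5 ko L, 6 pri:p H, 7 ge: H, 8 sog H.
  Heavy syllables in the domain: 1, 3, 6, 7, 8. The rightmost is syllable 8 (sog).
  → primary stress on syllable 8.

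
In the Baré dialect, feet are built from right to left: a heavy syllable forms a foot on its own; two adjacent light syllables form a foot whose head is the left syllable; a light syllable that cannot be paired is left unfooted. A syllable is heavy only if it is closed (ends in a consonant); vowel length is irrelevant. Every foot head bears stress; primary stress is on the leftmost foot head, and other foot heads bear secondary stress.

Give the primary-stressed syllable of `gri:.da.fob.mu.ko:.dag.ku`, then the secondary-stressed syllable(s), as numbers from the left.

Weights: 1 gri: L, 2 da L, 3 fob H, 4 mu L, 5 ko: L, 6 dag H, 7 ku L.
Parse right to left (heavy = foot alone; LL = one foot; stranded L unfooted): (ˈgri:.da) (ˈfob) (ˈmu.ko:) (ˈdag) ku.
Foot heads: 1, 3, 4, 6.
Primary stress on the leftmost head = syllable 1.
Secondary stress on 3, 4, 6: ˈgri:.da.ˌfob.ˌmu.ko:.ˌdag.ku.

primary 1, secondary 3, 4, 6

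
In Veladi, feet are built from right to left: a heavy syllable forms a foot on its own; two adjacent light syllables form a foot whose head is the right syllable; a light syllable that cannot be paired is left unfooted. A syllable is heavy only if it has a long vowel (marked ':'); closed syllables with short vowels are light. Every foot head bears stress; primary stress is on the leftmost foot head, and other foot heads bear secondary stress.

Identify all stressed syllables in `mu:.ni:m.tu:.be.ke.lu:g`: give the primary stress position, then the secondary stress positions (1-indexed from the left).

primary 1, secondary 2, 3, 5, 6

Weights: 1 mu: H, 2 ni:m H, 3 tu: H, 4 be L, 5 ke L, 6 lu:g H.
Parse right to left (heavy = foot alone; LL = one foot; stranded L unfooted): (ˈmu:) (ˈni:m) (ˈtu:) (be.ˈke) (ˈlu:g).
Foot heads: 1, 2, 3, 5, 6.
Primary stress on the leftmost head = syllable 1.
Secondary stress on 2, 3, 5, 6: ˈmu:.ˌni:m.ˌtu:.be.ˌke.ˌlu:g.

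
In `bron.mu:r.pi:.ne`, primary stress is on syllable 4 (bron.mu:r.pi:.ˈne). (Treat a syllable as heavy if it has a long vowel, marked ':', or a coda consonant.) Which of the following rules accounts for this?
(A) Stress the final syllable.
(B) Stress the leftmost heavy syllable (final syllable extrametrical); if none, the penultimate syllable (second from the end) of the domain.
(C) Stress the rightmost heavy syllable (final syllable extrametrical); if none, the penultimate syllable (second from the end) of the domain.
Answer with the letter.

Rule A → syllable 4 ✓.
Rule B → syllable 1 (observed: 4).
Rule C → syllable 3 (observed: 4).

A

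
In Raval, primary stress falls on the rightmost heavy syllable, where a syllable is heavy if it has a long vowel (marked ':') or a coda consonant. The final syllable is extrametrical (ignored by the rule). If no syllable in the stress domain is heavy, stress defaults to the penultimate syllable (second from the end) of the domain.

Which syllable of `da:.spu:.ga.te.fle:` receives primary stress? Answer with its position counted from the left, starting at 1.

2

The final syllable (5, fle:) is extrametrical; the stress domain is syllables 1–4.
Weights: 1 da: H, 2 spu: H, 3 ga L, 4 te L.
Heavy syllables in the domain: 1, 2. The rightmost is syllable 2 (spu:).
Primary stress: syllable 2 → da:.ˈspu:.ga.te.fle:.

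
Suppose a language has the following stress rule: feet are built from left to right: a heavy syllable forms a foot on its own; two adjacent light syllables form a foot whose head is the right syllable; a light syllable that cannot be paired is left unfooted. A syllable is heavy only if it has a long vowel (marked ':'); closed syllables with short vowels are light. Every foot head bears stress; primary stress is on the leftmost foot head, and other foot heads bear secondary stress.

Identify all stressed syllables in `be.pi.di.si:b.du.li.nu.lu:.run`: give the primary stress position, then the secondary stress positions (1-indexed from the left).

Weights: 1 be L, 2 pi L, 3 di L, 4 si:b H, 5 du L, 6 li L, 7 nu L, 8 lu: H, 9 run L.
Parse left to right (heavy = foot alone; LL = one foot; stranded L unfooted): (be.ˈpi) di (ˈsi:b) (du.ˈli) nu (ˈlu:) run.
Foot heads: 2, 4, 6, 8.
Primary stress on the leftmost head = syllable 2.
Secondary stress on 4, 6, 8: be.ˈpi.di.ˌsi:b.du.ˌli.nu.ˌlu:.run.

primary 2, secondary 4, 6, 8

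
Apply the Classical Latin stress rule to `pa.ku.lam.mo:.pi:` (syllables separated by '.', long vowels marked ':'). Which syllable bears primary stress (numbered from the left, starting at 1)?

4

Classical Latin: stress the penult if heavy (long vowel or closed), else the antepenult.
Weights: 3 lam H, 4 mo: H, 5 pi: H.
The penult (syllable 4, mo:) is heavy, so it takes stress.
Stress on syllable 4: pa.ku.lam.ˈmo:.pi:.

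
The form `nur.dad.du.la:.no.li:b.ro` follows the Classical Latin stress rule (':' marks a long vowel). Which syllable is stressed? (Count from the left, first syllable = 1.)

Classical Latin: stress the penult if heavy (long vowel or closed), else the antepenult.
Weights: 5 no L, 6 li:b H, 7 ro L.
The penult (syllable 6, li:b) is heavy, so it takes stress.
Stress on syllable 6: nur.dad.du.la:.no.ˈli:b.ro.

6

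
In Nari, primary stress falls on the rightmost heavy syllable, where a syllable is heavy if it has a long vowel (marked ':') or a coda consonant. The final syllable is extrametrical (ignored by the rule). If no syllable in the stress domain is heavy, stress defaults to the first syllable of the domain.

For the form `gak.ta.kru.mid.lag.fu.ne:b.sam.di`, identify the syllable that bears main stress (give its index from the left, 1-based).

The final syllable (9, di) is extrametrical; the stress domain is syllables 1–8.
Weights: 1 gak H, 2 ta L, 3 kru L, 4 mid H, 5 lag H, 6 fu L, 7 ne:b H, 8 sam H.
Heavy syllables in the domain: 1, 4, 5, 7, 8. The rightmost is syllable 8 (sam).
Primary stress: syllable 8 → gak.ta.kru.mid.lag.fu.ne:b.ˈsam.di.

8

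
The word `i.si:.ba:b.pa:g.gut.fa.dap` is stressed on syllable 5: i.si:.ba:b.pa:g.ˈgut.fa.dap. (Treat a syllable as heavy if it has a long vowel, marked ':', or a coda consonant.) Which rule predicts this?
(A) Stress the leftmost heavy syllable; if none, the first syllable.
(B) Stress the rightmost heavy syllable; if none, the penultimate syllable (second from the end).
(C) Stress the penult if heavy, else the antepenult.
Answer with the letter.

C

Rule A → syllable 2 (observed: 5).
Rule B → syllable 7 (observed: 5).
Rule C → syllable 5 ✓.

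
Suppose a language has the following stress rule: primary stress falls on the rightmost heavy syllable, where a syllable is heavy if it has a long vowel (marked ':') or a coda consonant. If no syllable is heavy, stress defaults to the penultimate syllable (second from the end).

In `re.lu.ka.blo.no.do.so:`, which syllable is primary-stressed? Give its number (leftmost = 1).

7

Weights: 1 re L, 2 lu L, 3 ka L, 4 blo L, 5 no L, 6 do L, 7 so: H.
Heavy syllables in the domain: 7. The rightmost is syllable 7 (so:).
Primary stress: syllable 7 → re.lu.ka.blo.no.do.ˈso:.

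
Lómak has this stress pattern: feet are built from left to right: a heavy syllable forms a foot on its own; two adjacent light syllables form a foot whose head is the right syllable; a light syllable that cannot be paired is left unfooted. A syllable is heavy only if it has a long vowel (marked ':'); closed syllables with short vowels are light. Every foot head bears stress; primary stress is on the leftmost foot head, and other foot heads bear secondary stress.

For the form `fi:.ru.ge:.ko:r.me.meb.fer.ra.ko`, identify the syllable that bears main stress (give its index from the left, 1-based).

Weights: 1 fi: H, 2 ru L, 3 ge: H, 4 ko:r H, 5 me L, 6 meb L, 7 fer L, 8 ra L, 9 ko L.
Parse left to right (heavy = foot alone; LL = one foot; stranded L unfooted): (ˈfi:) ru (ˈge:) (ˈko:r) (me.ˈmeb) (fer.ˈra) ko.
Foot heads: 1, 3, 4, 6, 8.
Primary stress on the leftmost head = syllable 1.
Primary stress: syllable 1 → ˈfi:.ru.ge:.ko:r.me.meb.fer.ra.ko.

1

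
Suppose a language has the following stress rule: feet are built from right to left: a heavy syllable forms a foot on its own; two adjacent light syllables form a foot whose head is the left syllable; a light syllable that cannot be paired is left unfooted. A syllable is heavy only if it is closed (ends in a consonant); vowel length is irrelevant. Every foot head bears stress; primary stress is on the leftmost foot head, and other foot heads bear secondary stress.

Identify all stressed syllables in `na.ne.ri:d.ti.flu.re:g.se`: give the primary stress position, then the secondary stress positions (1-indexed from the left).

primary 1, secondary 3, 4, 6

Weights: 1 na L, 2 ne L, 3 ri:d H, 4 ti L, 5 flu L, 6 re:g H, 7 se L.
Parse right to left (heavy = foot alone; LL = one foot; stranded L unfooted): (ˈna.ne) (ˈri:d) (ˈti.flu) (ˈre:g) se.
Foot heads: 1, 3, 4, 6.
Primary stress on the leftmost head = syllable 1.
Secondary stress on 3, 4, 6: ˈna.ne.ˌri:d.ˌti.flu.ˌre:g.se.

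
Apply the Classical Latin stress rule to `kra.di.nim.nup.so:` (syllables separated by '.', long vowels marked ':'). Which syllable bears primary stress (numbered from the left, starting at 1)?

Classical Latin: stress the penult if heavy (long vowel or closed), else the antepenult.
Weights: 3 nim H, 4 nup H, 5 so: H.
The penult (syllable 4, nup) is heavy, so it takes stress.
Stress on syllable 4: kra.di.nim.ˈnup.so:.

4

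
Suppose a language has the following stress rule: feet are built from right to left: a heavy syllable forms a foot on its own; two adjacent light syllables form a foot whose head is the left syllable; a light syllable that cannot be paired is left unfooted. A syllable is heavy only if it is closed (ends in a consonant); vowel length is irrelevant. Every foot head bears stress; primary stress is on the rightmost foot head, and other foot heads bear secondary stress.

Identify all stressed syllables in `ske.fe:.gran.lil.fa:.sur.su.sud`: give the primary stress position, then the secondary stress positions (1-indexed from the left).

Weights: 1 ske L, 2 fe: L, 3 gran H, 4 lil H, 5 fa: L, 6 sur H, 7 su L, 8 sud H.
Parse right to left (heavy = foot alone; LL = one foot; stranded L unfooted): (ˈske.fe:) (ˈgran) (ˈlil) fa: (ˈsur) su (ˈsud).
Foot heads: 1, 3, 4, 6, 8.
Primary stress on the rightmost head = syllable 8.
Secondary stress on 1, 3, 4, 6: ˌske.fe:.ˌgran.ˌlil.fa:.ˌsur.su.ˈsud.

primary 8, secondary 1, 3, 4, 6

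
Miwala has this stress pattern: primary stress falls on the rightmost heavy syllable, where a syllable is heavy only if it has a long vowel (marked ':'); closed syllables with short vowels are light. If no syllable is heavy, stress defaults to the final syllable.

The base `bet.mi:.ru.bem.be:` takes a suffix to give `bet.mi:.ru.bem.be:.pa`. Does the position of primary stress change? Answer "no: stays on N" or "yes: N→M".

Base `bet.mi:.ru.bem.be:` (5 syllables):
  Weights: 1 bet L, 2 mi: H, 3 ru L, 4 bem L, 5 be: H.
  Heavy syllables in the domain: 2, 5. The rightmost is syllable 5 (be:).
  → primary stress on syllable 5.
Suffixed `bet.mi:.ru.bem.be:.pa` (6 syllables):
  Weights: 1 bet L, 2 mi: H, 3 ru L, 4 bem L, 5 be: H, 6 pa L.
  Heavy syllables in the domain: 2, 5. The rightmost is syllable 5 (be:).
  → primary stress on syllable 5.

no: stays on 5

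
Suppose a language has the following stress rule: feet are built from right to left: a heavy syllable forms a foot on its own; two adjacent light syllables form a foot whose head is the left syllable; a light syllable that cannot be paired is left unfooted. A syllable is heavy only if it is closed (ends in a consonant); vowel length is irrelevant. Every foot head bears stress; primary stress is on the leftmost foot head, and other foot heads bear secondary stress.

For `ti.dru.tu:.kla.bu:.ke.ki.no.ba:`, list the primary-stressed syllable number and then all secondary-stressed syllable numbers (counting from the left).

primary 2, secondary 4, 6, 8

Weights: 1 ti L, 2 dru L, 3 tu: L, 4 kla L, 5 bu: L, 6 ke L, 7 ki L, 8 no L, 9 ba: L.
Parse right to left (heavy = foot alone; LL = one foot; stranded L unfooted): ti (ˈdru.tu:) (ˈkla.bu:) (ˈke.ki) (ˈno.ba:).
Foot heads: 2, 4, 6, 8.
Primary stress on the leftmost head = syllable 2.
Secondary stress on 4, 6, 8: ti.ˈdru.tu:.ˌkla.bu:.ˌke.ki.ˌno.ba:.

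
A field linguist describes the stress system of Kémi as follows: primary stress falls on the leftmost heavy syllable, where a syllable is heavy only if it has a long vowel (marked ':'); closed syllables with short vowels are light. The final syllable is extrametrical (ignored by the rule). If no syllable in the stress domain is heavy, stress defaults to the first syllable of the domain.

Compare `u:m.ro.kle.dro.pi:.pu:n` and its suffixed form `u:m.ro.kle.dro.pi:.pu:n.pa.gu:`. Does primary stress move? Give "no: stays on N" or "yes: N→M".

Base `u:m.ro.kle.dro.pi:.pu:n` (6 syllables):
  The final syllable (6, pu:n) is extrametrical; the stress domain is syllables 1–5.
  Weights: 1 u:m H, 2 ro L, 3 kle L, 4 dro L, 5 pi: H.
  Heavy syllables in the domain: 1, 5. The leftmost is syllable 1 (u:m).
  → primary stress on syllable 1.
Suffixed `u:m.ro.kle.dro.pi:.pu:n.pa.gu:` (8 syllables):
  The final syllable (8, gu:) is extrametrical; the stress domain is syllables 1–7.
  Weights: 1 u:m H, 2 ro L, 3 kle L, 4 dro L, 5 pi: H, 6 pu:n H, 7 pa L.
  Heavy syllables in the domain: 1, 5, 6. The leftmost is syllable 1 (u:m).
  → primary stress on syllable 1.

no: stays on 1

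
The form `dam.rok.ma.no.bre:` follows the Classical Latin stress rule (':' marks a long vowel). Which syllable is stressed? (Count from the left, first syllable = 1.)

Classical Latin: stress the penult if heavy (long vowel or closed), else the antepenult.
Weights: 3 ma L, 4 no L, 5 bre: H.
The penult (syllable 4, no) is light, so stress falls on the antepenult (syllable 3, ma).
Stress on syllable 3: dam.rok.ˈma.no.bre:.

3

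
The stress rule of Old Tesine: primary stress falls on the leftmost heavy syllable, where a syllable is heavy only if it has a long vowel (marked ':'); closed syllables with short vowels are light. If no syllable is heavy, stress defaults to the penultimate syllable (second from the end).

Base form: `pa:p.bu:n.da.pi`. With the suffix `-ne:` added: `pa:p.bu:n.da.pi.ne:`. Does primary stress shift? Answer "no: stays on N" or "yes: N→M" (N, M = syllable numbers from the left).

Base `pa:p.bu:n.da.pi` (4 syllables):
  Weights: 1 pa:p H, 2 bu:n H, 3 da L, 4 pi L.
  Heavy syllables in the domain: 1, 2. The leftmost is syllable 1 (pa:p).
  → primary stress on syllable 1.
Suffixed `pa:p.bu:n.da.pi.ne:` (5 syllables):
  Weights: 1 pa:p H, 2 bu:n H, 3 da L, 4 pi L, 5 ne: H.
  Heavy syllables in the domain: 1, 2, 5. The leftmost is syllable 1 (pa:p).
  → primary stress on syllable 1.

no: stays on 1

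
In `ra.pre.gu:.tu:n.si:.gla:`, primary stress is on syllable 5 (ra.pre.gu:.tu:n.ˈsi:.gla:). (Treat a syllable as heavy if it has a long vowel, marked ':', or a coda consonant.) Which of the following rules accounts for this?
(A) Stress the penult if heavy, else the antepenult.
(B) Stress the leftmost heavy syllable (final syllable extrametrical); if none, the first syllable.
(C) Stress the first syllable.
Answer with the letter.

Rule A → syllable 5 ✓.
Rule B → syllable 3 (observed: 5).
Rule C → syllable 1 (observed: 5).

A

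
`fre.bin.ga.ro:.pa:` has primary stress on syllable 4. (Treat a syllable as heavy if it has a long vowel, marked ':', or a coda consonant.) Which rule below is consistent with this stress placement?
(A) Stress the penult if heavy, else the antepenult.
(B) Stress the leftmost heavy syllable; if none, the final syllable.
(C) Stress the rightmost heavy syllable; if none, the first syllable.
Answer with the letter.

A

Rule A → syllable 4 ✓.
Rule B → syllable 2 (observed: 4).
Rule C → syllable 5 (observed: 4).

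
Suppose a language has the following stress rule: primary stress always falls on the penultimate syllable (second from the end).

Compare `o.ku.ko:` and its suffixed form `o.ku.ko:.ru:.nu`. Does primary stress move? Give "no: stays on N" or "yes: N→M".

yes: 2→4

Base `o.ku.ko:` (3 syllables):
  The word has 3 syllables; the penultimate syllable (second from the end) is syllable 2 (ku).
  → primary stress on syllable 2.
Suffixed `o.ku.ko:.ru:.nu` (5 syllables):
  The word has 5 syllables; the penultimate syllable (second from the end) is syllable 4 (ru:).
  → primary stress on syllable 4.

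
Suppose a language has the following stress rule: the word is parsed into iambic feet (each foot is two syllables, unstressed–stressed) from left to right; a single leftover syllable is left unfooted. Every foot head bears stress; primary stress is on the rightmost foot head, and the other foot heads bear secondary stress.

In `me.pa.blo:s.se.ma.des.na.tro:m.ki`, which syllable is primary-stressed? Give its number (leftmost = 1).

8

Parse left to right into iambic (σˈσ) feet: (me.ˈpa) (blo:s.ˈse) (ma.ˈdes) (na.ˈtro:m) ki. Syllable 9 is left unfooted.
Foot heads (stressed positions): 2, 4, 6, 8.
End Rule Rightmost: primary stress on the rightmost head = syllable 8.
Primary stress: syllable 8 → me.pa.blo:s.se.ma.des.na.ˈtro:m.ki.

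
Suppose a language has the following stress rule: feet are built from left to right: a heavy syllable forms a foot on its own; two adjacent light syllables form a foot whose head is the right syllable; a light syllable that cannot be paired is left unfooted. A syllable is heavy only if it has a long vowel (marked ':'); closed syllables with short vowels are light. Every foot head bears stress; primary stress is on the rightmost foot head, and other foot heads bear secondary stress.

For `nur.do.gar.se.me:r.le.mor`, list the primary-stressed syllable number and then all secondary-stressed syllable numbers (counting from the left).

primary 7, secondary 2, 4, 5

Weights: 1 nur L, 2 do L, 3 gar L, 4 se L, 5 me:r H, 6 le L, 7 mor L.
Parse left to right (heavy = foot alone; LL = one foot; stranded L unfooted): (nur.ˈdo) (gar.ˈse) (ˈme:r) (le.ˈmor).
Foot heads: 2, 4, 5, 7.
Primary stress on the rightmost head = syllable 7.
Secondary stress on 2, 4, 5: nur.ˌdo.gar.ˌse.ˌme:r.le.ˈmor.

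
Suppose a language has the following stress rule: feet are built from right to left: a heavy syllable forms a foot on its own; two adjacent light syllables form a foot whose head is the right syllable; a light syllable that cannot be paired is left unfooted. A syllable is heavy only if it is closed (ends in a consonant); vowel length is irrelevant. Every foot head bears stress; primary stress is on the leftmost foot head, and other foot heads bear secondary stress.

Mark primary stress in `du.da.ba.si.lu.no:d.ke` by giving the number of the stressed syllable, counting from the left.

Weights: 1 du L, 2 da L, 3 ba L, 4 si L, 5 lu L, 6 no:d H, 7 ke L.
Parse right to left (heavy = foot alone; LL = one foot; stranded L unfooted): du (da.ˈba) (si.ˈlu) (ˈno:d) ke.
Foot heads: 3, 5, 6.
Primary stress on the leftmost head = syllable 3.
Primary stress: syllable 3 → du.da.ˈba.si.lu.no:d.ke.

3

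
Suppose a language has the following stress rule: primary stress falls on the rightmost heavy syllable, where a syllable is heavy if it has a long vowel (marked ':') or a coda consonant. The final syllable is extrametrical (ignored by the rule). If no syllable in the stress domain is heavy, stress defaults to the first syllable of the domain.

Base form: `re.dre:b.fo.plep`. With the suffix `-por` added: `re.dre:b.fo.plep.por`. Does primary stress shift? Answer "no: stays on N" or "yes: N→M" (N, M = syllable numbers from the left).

Base `re.dre:b.fo.plep` (4 syllables):
  The final syllable (4, plep) is extrametrical; the stress domain is syllables 1–3.
  Weights: 1 re L, 2 dre:b H, 3 fo L.
  Heavy syllables in the domain: 2. The rightmost is syllable 2 (dre:b).
  → primary stress on syllable 2.
Suffixed `re.dre:b.fo.plep.por` (5 syllables):
  The final syllable (5, por) is extrametrical; the stress domain is syllables 1–4.
  Weights: 1 re L, 2 dre:b H, 3 fo L, 4 plep H.
  Heavy syllables in the domain: 2, 4. The rightmost is syllable 4 (plep).
  → primary stress on syllable 4.

yes: 2→4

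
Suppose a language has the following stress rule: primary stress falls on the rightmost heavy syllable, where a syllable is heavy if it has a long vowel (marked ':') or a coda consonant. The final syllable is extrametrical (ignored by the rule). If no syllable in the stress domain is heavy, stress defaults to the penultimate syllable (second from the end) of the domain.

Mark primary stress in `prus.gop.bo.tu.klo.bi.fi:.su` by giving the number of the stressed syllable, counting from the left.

The final syllable (8, su) is extrametrical; the stress domain is syllables 1–7.
Weights: 1 prus H, 2 gop H, 3 bo L, 4 tu L, 5 klo L, 6 bi L, 7 fi: H.
Heavy syllables in the domain: 1, 2, 7. The rightmost is syllable 7 (fi:).
Primary stress: syllable 7 → prus.gop.bo.tu.klo.bi.ˈfi:.su.

7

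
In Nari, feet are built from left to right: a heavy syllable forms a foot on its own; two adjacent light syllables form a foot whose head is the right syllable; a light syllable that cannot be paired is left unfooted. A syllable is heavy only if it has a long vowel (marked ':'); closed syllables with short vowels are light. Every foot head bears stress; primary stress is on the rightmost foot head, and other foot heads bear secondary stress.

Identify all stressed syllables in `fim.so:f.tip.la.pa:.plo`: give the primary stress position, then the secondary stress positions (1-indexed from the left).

primary 5, secondary 2, 4

Weights: 1 fim L, 2 so:f H, 3 tip L, 4 la L, 5 pa: H, 6 plo L.
Parse left to right (heavy = foot alone; LL = one foot; stranded L unfooted): fim (ˈso:f) (tip.ˈla) (ˈpa:) plo.
Foot heads: 2, 4, 5.
Primary stress on the rightmost head = syllable 5.
Secondary stress on 2, 4: fim.ˌso:f.tip.ˌla.ˈpa:.plo.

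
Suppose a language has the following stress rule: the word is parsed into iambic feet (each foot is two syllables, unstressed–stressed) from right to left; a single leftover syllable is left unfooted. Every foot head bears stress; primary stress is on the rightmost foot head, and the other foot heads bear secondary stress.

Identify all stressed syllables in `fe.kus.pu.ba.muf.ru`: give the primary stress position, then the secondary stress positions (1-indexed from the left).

Parse right to left into iambic (σˈσ) feet: (fe.ˈkus) (pu.ˈba) (muf.ˈru).
Foot heads (stressed positions): 2, 4, 6.
End Rule Rightmost: primary stress on the rightmost head = syllable 6.
Secondary stress on 2, 4: fe.ˌkus.pu.ˌba.muf.ˈru.

primary 6, secondary 2, 4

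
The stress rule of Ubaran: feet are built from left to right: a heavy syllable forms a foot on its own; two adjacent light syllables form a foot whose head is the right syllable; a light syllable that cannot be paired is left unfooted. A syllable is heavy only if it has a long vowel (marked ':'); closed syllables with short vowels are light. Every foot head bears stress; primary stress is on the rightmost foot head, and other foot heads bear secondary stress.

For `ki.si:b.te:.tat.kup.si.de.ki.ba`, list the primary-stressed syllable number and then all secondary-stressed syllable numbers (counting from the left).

Weights: 1 ki L, 2 si:b H, 3 te: H, 4 tat L, 5 kup L, 6 si L, 7 de L, 8 ki L, 9 ba L.
Parse left to right (heavy = foot alone; LL = one foot; stranded L unfooted): ki (ˈsi:b) (ˈte:) (tat.ˈkup) (si.ˈde) (ki.ˈba).
Foot heads: 2, 3, 5, 7, 9.
Primary stress on the rightmost head = syllable 9.
Secondary stress on 2, 3, 5, 7: ki.ˌsi:b.ˌte:.tat.ˌkup.si.ˌde.ki.ˈba.

primary 9, secondary 2, 3, 5, 7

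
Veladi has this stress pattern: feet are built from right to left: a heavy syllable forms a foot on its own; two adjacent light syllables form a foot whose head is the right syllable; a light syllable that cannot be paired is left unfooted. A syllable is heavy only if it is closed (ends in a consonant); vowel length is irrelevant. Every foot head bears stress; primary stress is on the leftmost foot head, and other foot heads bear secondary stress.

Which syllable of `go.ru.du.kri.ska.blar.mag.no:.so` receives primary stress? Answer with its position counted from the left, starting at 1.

3

Weights: 1 go L, 2 ru L, 3 du L, 4 kri L, 5 ska L, 6 blar H, 7 mag H, 8 no: L, 9 so L.
Parse right to left (heavy = foot alone; LL = one foot; stranded L unfooted): go (ru.ˈdu) (kri.ˈska) (ˈblar) (ˈmag) (no:.ˈso).
Foot heads: 3, 5, 6, 7, 9.
Primary stress on the leftmost head = syllable 3.
Primary stress: syllable 3 → go.ru.ˈdu.kri.ska.blar.mag.no:.so.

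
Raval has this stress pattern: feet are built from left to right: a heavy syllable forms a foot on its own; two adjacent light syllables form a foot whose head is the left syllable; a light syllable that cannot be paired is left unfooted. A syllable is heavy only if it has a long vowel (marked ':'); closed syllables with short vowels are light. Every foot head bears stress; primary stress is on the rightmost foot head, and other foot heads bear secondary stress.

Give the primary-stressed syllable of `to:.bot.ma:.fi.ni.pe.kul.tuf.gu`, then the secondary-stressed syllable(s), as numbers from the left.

Weights: 1 to: H, 2 bot L, 3 ma: H, 4 fi L, 5 ni L, 6 pe L, 7 kul L, 8 tuf L, 9 gu L.
Parse left to right (heavy = foot alone; LL = one foot; stranded L unfooted): (ˈto:) bot (ˈma:) (ˈfi.ni) (ˈpe.kul) (ˈtuf.gu).
Foot heads: 1, 3, 4, 6, 8.
Primary stress on the rightmost head = syllable 8.
Secondary stress on 1, 3, 4, 6: ˌto:.bot.ˌma:.ˌfi.ni.ˌpe.kul.ˈtuf.gu.

primary 8, secondary 1, 3, 4, 6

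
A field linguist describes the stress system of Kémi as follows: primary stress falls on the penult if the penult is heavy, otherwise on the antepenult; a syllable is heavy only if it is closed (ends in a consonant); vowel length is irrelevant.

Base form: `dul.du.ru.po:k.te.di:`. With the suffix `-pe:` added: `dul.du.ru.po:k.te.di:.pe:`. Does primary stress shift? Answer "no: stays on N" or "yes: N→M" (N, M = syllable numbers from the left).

Base `dul.du.ru.po:k.te.di:` (6 syllables):
  Weights: 4 po:k H, 5 te L, 6 di: L.
  The penult (syllable 5, te) is light, so stress falls on the antepenult (syllable 4, po:k).
  → primary stress on syllable 4.
Suffixed `dul.du.ru.po:k.te.di:.pe:` (7 syllables):
  Weights: 5 te L, 6 di: L, 7 pe: L.
  The penult (syllable 6, di:) is light, so stress falls on the antepenult (syllable 5, te).
  → primary stress on syllable 5.

yes: 4→5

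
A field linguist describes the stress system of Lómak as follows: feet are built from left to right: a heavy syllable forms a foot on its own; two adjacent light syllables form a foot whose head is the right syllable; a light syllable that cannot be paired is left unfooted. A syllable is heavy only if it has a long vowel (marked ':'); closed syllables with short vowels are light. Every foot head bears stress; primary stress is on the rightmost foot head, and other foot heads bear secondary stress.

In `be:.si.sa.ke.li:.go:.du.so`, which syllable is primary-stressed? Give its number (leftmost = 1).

Weights: 1 be: H, 2 si L, 3 sa L, 4 ke L, 5 li: H, 6 go: H, 7 du L, 8 so L.
Parse left to right (heavy = foot alone; LL = one foot; stranded L unfooted): (ˈbe:) (si.ˈsa) ke (ˈli:) (ˈgo:) (du.ˈso).
Foot heads: 1, 3, 5, 6, 8.
Primary stress on the rightmost head = syllable 8.
Primary stress: syllable 8 → be:.si.sa.ke.li:.go:.du.ˈso.

8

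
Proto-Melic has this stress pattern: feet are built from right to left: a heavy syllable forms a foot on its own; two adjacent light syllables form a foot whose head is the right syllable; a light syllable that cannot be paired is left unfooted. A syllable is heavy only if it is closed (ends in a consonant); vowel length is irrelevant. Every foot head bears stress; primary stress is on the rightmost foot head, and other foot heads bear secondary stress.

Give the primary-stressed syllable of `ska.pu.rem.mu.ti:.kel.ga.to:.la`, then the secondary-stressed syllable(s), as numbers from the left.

primary 9, secondary 2, 3, 5, 6

Weights: 1 ska L, 2 pu L, 3 rem H, 4 mu L, 5 ti: L, 6 kel H, 7 ga L, 8 to: L, 9 la L.
Parse right to left (heavy = foot alone; LL = one foot; stranded L unfooted): (ska.ˈpu) (ˈrem) (mu.ˈti:) (ˈkel) ga (to:.ˈla).
Foot heads: 2, 3, 5, 6, 9.
Primary stress on the rightmost head = syllable 9.
Secondary stress on 2, 3, 5, 6: ska.ˌpu.ˌrem.mu.ˌti:.ˌkel.ga.to:.ˈla.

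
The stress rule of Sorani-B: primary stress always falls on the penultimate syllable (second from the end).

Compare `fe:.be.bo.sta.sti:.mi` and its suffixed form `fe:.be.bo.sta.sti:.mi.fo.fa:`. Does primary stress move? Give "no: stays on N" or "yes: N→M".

yes: 5→7

Base `fe:.be.bo.sta.sti:.mi` (6 syllables):
  The word has 6 syllables; the penultimate syllable (second from the end) is syllable 5 (sti:).
  → primary stress on syllable 5.
Suffixed `fe:.be.bo.sta.sti:.mi.fo.fa:` (8 syllables):
  The word has 8 syllables; the penultimate syllable (second from the end) is syllable 7 (fo).
  → primary stress on syllable 7.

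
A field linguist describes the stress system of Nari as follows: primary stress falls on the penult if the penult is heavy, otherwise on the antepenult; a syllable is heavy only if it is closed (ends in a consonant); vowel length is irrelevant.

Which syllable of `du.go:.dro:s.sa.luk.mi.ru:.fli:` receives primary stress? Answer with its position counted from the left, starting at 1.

6

Weights: 6 mi L, 7 ru: L, 8 fli: L.
The penult (syllable 7, ru:) is light, so stress falls on the antepenult (syllable 6, mi).
Primary stress: syllable 6 → du.go:.dro:s.sa.luk.ˈmi.ru:.fli:.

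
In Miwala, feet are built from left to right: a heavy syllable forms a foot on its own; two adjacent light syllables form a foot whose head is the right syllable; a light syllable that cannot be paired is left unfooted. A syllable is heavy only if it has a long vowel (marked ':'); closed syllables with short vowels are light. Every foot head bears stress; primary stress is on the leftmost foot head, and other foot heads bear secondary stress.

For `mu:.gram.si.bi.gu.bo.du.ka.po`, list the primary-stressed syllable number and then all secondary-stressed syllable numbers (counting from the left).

Weights: 1 mu: H, 2 gram L, 3 si L, 4 bi L, 5 gu L, 6 bo L, 7 du L, 8 ka L, 9 po L.
Parse left to right (heavy = foot alone; LL = one foot; stranded L unfooted): (ˈmu:) (gram.ˈsi) (bi.ˈgu) (bo.ˈdu) (ka.ˈpo).
Foot heads: 1, 3, 5, 7, 9.
Primary stress on the leftmost head = syllable 1.
Secondary stress on 3, 5, 7, 9: ˈmu:.gram.ˌsi.bi.ˌgu.bo.ˌdu.ka.ˌpo.

primary 1, secondary 3, 5, 7, 9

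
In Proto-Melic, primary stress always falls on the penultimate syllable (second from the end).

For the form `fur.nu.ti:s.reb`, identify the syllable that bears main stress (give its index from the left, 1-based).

3

The word has 4 syllables; the penultimate syllable (second from the end) is syllable 3 (ti:s).
Primary stress: syllable 3 → fur.nu.ˈti:s.reb.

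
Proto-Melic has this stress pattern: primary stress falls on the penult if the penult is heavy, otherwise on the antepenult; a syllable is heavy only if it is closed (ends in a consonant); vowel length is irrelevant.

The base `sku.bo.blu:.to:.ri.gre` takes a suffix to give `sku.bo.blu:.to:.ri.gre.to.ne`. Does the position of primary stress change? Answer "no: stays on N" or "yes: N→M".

Base `sku.bo.blu:.to:.ri.gre` (6 syllables):
  Weights: 4 to: L, 5 ri L, 6 gre L.
  The penult (syllable 5, ri) is light, so stress falls on the antepenult (syllable 4, to:).
  → primary stress on syllable 4.
Suffixed `sku.bo.blu:.to:.ri.gre.to.ne` (8 syllables):
  Weights: 6 gre L, 7 to L, 8 ne L.
  The penult (syllable 7, to) is light, so stress falls on the antepenult (syllable 6, gre).
  → primary stress on syllable 6.

yes: 4→6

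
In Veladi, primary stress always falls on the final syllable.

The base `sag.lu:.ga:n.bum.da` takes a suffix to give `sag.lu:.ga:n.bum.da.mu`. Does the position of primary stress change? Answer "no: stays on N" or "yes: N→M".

yes: 5→6

Base `sag.lu:.ga:n.bum.da` (5 syllables):
  The word has 5 syllables; the final syllable is syllable 5 (da).
  → primary stress on syllable 5.
Suffixed `sag.lu:.ga:n.bum.da.mu` (6 syllables):
  The word has 6 syllables; the final syllable is syllable 6 (mu).
  → primary stress on syllable 6.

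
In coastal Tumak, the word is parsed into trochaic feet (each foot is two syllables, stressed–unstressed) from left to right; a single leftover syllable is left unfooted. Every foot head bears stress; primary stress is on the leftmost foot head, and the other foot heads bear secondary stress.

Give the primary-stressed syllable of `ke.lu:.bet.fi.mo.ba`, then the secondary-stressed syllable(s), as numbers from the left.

primary 1, secondary 3, 5

Parse left to right into trochaic (ˈσσ) feet: (ˈke.lu:) (ˈbet.fi) (ˈmo.ba).
Foot heads (stressed positions): 1, 3, 5.
End Rule Leftmost: primary stress on the leftmost head = syllable 1.
Secondary stress on 3, 5: ˈke.lu:.ˌbet.fi.ˌmo.ba.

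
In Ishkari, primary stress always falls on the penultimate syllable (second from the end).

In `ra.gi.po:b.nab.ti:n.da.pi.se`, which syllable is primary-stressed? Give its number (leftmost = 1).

7

The word has 8 syllables; the penultimate syllable (second from the end) is syllable 7 (pi).
Primary stress: syllable 7 → ra.gi.po:b.nab.ti:n.da.ˈpi.se.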